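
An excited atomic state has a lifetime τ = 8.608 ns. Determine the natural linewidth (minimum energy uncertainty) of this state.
38.233 neV

Using the energy-time uncertainty principle:
ΔEΔt ≥ ℏ/2

The lifetime τ represents the time uncertainty Δt.
The natural linewidth (minimum energy uncertainty) is:

ΔE = ℏ/(2τ)
ΔE = (1.055e-34 J·s) / (2 × 8.608e-09 s)
ΔE = 6.126e-27 J = 38.233 neV

This natural linewidth limits the precision of spectroscopic measurements.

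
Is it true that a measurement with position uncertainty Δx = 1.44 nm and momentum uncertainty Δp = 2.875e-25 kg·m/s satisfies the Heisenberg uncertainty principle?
Yes, it satisfies the uncertainty principle.

Calculate the product ΔxΔp:
ΔxΔp = (1.440e-09 m) × (2.875e-25 kg·m/s)
ΔxΔp = 4.140e-34 J·s

Compare to the minimum allowed value ℏ/2:
ℏ/2 = 5.273e-35 J·s

Since ΔxΔp = 4.140e-34 J·s ≥ 5.273e-35 J·s = ℏ/2,
the measurement satisfies the uncertainty principle.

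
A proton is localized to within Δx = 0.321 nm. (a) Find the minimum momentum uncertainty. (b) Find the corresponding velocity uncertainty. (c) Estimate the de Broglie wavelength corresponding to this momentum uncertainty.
(a) Δp_min = 1.643 × 10^-25 kg·m/s
(b) Δv_min = 98.207 m/s
(c) λ_dB = 4.034 nm

Step-by-step:

(a) From the uncertainty principle:
Δp_min = ℏ/(2Δx) = (1.055e-34 J·s)/(2 × 3.210e-10 m) = 1.643e-25 kg·m/s

(b) The velocity uncertainty:
Δv = Δp/m = (1.643e-25 kg·m/s)/(1.673e-27 kg) = 9.821e+01 m/s = 98.207 m/s

(c) The de Broglie wavelength for this momentum:
λ = h/p = (6.626e-34 J·s)/(1.643e-25 kg·m/s) = 4.034e-09 m = 4.034 nm

Note: The de Broglie wavelength is comparable to the localization size, as expected from wave-particle duality.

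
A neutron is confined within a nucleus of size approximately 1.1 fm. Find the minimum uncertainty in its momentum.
4.794 × 10^-20 kg·m/s

Using the Heisenberg uncertainty principle:
ΔxΔp ≥ ℏ/2

With Δx ≈ L = 1.100e-15 m (the confinement size):
Δp_min = ℏ/(2Δx)
Δp_min = (1.055e-34 J·s) / (2 × 1.100e-15 m)
Δp_min = 4.794e-20 kg·m/s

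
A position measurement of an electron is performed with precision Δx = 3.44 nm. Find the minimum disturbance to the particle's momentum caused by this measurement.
1.533 × 10^-26 kg·m/s

The uncertainty principle implies that measuring position disturbs momentum:
ΔxΔp ≥ ℏ/2

When we measure position with precision Δx, we necessarily introduce a momentum uncertainty:
Δp ≥ ℏ/(2Δx)
Δp_min = (1.055e-34 J·s) / (2 × 3.440e-09 m)
Δp_min = 1.533e-26 kg·m/s

The more precisely we measure position, the greater the momentum disturbance.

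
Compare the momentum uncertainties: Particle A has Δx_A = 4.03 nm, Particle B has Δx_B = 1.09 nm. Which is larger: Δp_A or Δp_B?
Particle B has the larger minimum momentum uncertainty, by a factor of 3.70.

For each particle, the minimum momentum uncertainty is Δp_min = ℏ/(2Δx):

Particle A: Δp_A = ℏ/(2×4.030e-09 m) = 1.308e-26 kg·m/s
Particle B: Δp_B = ℏ/(2×1.090e-09 m) = 4.837e-26 kg·m/s

Ratio: Δp_B/Δp_A = 3.70

Since Δp_min ∝ 1/Δx, the particle with smaller position uncertainty (B) has larger momentum uncertainty.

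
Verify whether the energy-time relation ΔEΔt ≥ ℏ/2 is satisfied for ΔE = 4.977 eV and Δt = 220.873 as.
Yes, it satisfies the uncertainty relation.

Calculate the product ΔEΔt:
ΔE = 4.977 eV = 7.974e-19 J
ΔEΔt = (7.974e-19 J) × (2.209e-16 s)
ΔEΔt = 1.761e-34 J·s

Compare to the minimum allowed value ℏ/2:
ℏ/2 = 5.273e-35 J·s

Since ΔEΔt = 1.761e-34 J·s ≥ 5.273e-35 J·s = ℏ/2,
this satisfies the uncertainty relation.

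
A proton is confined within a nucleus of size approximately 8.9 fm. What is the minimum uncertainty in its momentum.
5.925 × 10^-21 kg·m/s

Using the Heisenberg uncertainty principle:
ΔxΔp ≥ ℏ/2

With Δx ≈ L = 8.900e-15 m (the confinement size):
Δp_min = ℏ/(2Δx)
Δp_min = (1.055e-34 J·s) / (2 × 8.900e-15 m)
Δp_min = 5.925e-21 kg·m/s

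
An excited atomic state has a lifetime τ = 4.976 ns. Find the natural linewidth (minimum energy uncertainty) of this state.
66.139 neV

Using the energy-time uncertainty principle:
ΔEΔt ≥ ℏ/2

The lifetime τ represents the time uncertainty Δt.
The natural linewidth (minimum energy uncertainty) is:

ΔE = ℏ/(2τ)
ΔE = (1.055e-34 J·s) / (2 × 4.976e-09 s)
ΔE = 1.060e-26 J = 66.139 neV

This natural linewidth limits the precision of spectroscopic measurements.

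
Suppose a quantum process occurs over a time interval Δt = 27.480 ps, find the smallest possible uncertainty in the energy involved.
11.976 μeV

Using the energy-time uncertainty principle:
ΔEΔt ≥ ℏ/2

The minimum uncertainty in energy is:
ΔE_min = ℏ/(2Δt)
ΔE_min = (1.055e-34 J·s) / (2 × 2.748e-11 s)
ΔE_min = 1.919e-24 J = 11.976 μeV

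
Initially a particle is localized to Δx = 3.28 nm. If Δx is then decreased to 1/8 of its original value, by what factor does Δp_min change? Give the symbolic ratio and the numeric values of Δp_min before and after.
Original Δp_min = 1.608 × 10^-26 kg·m/s; new Δp'_min = 1.286 × 10^-25 kg·m/s; ratio Δp'_min/Δp_min = 8.

From the uncertainty principle ΔxΔp ≥ ℏ/2, the minimum momentum uncertainty is Δp_min = ℏ/(2Δx).

Original (Δx = 3.28 nm = 3.280e-09 m):
Δp_min = (1.055e-34 J·s)/(2 × 3.280e-09 m) = 1.608e-26 kg·m/s

When Δx → (1/8)Δx:
Δp'_min = ℏ/(2 × (1/8)Δx) = 8 × ℏ/(2Δx) = 8 × Δp_min
Δp'_min = 8 × 1.608e-26 kg·m/s = 1.286e-25 kg·m/s

Since Δp_min ∝ 1/Δx, when Δx is decreased to 1/8 of its original value, Δp_min increases to 8 times its original value.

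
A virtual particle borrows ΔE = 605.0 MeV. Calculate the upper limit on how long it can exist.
5.440 × 10^-25 s

Using the energy-time uncertainty principle:
ΔEΔt ≥ ℏ/2

For a virtual particle borrowing energy ΔE, the maximum lifetime is:
Δt_max = ℏ/(2ΔE)

Converting energy:
ΔE = 605.0 MeV = 9.693e-11 J

Δt_max = (1.055e-34 J·s) / (2 × 9.693e-11 J)
Δt_max = 5.440e-25 s = 5.440 × 10^-25 s

Virtual particles with higher borrowed energy exist for shorter times.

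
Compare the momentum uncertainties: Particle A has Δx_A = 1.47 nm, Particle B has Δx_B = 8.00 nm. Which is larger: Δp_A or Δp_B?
Particle A has the larger minimum momentum uncertainty, by a factor of 5.44.

For each particle, the minimum momentum uncertainty is Δp_min = ℏ/(2Δx):

Particle A: Δp_A = ℏ/(2×1.470e-09 m) = 3.587e-26 kg·m/s
Particle B: Δp_B = ℏ/(2×8.000e-09 m) = 6.591e-27 kg·m/s

Ratio: Δp_A/Δp_B = 5.44

Since Δp_min ∝ 1/Δx, the particle with smaller position uncertainty (A) has larger momentum uncertainty.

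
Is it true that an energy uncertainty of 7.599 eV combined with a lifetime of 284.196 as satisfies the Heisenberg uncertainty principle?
Yes, it satisfies the uncertainty relation.

Calculate the product ΔEΔt:
ΔE = 7.599 eV = 1.217e-18 J
ΔEΔt = (1.217e-18 J) × (2.842e-16 s)
ΔEΔt = 3.460e-34 J·s

Compare to the minimum allowed value ℏ/2:
ℏ/2 = 5.273e-35 J·s

Since ΔEΔt = 3.460e-34 J·s ≥ 5.273e-35 J·s = ℏ/2,
this satisfies the uncertainty relation.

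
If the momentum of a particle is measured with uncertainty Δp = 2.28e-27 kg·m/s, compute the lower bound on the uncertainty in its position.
23.127 nm

Using the Heisenberg uncertainty principle:
ΔxΔp ≥ ℏ/2

The minimum uncertainty in position is:
Δx_min = ℏ/(2Δp)
Δx_min = (1.055e-34 J·s) / (2 × 2.280e-27 kg·m/s)
Δx_min = 2.313e-08 m = 23.127 nm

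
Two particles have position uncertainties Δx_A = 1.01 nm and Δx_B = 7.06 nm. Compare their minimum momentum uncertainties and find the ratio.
Particle A has the larger minimum momentum uncertainty, by a factor of 6.99.

For each particle, the minimum momentum uncertainty is Δp_min = ℏ/(2Δx):

Particle A: Δp_A = ℏ/(2×1.010e-09 m) = 5.221e-26 kg·m/s
Particle B: Δp_B = ℏ/(2×7.060e-09 m) = 7.469e-27 kg·m/s

Ratio: Δp_A/Δp_B = 6.99

Since Δp_min ∝ 1/Δx, the particle with smaller position uncertainty (A) has larger momentum uncertainty.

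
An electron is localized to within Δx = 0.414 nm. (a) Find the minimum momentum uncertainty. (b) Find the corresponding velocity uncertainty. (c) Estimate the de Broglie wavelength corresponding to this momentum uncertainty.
(a) Δp_min = 1.274 × 10^-25 kg·m/s
(b) Δv_min = 139.816 km/s
(c) λ_dB = 5.202 nm

Step-by-step:

(a) From the uncertainty principle:
Δp_min = ℏ/(2Δx) = (1.055e-34 J·s)/(2 × 4.140e-10 m) = 1.274e-25 kg·m/s

(b) The velocity uncertainty:
Δv = Δp/m = (1.274e-25 kg·m/s)/(9.109e-31 kg) = 1.398e+05 m/s = 139.816 km/s

(c) The de Broglie wavelength for this momentum:
λ = h/p = (6.626e-34 J·s)/(1.274e-25 kg·m/s) = 5.202e-09 m = 5.202 nm

Note: The de Broglie wavelength is comparable to the localization size, as expected from wave-particle duality.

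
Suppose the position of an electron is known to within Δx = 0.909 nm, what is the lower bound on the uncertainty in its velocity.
63.679 km/s

Using the Heisenberg uncertainty principle and Δp = mΔv:
ΔxΔp ≥ ℏ/2
Δx(mΔv) ≥ ℏ/2

The minimum uncertainty in velocity is:
Δv_min = ℏ/(2mΔx)
Δv_min = (1.055e-34 J·s) / (2 × 9.109e-31 kg × 9.090e-10 m)
Δv_min = 6.368e+04 m/s = 63.679 km/s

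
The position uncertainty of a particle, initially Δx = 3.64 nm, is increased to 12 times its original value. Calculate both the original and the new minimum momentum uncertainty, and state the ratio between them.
Original Δp_min = 1.449 × 10^-26 kg·m/s; new Δp'_min = 1.207 × 10^-27 kg·m/s; ratio Δp'_min/Δp_min = 1/12.

From the uncertainty principle ΔxΔp ≥ ℏ/2, the minimum momentum uncertainty is Δp_min = ℏ/(2Δx).

Original (Δx = 3.64 nm = 3.640e-09 m):
Δp_min = (1.055e-34 J·s)/(2 × 3.640e-09 m) = 1.449e-26 kg·m/s

When Δx → 12Δx:
Δp'_min = ℏ/(2 × 12Δx) = (1/12) × ℏ/(2Δx) = (1/12) × Δp_min
Δp'_min = 1/12 × 1.449e-26 kg·m/s = 1.207e-27 kg·m/s

Since Δp_min ∝ 1/Δx, when Δx is increased to 12 times its original value, Δp_min decreases to 1/12 of its original value.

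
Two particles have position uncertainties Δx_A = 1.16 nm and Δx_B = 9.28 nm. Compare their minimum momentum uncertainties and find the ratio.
Particle A has the larger minimum momentum uncertainty, by a factor of 8.00.

For each particle, the minimum momentum uncertainty is Δp_min = ℏ/(2Δx):

Particle A: Δp_A = ℏ/(2×1.160e-09 m) = 4.546e-26 kg·m/s
Particle B: Δp_B = ℏ/(2×9.280e-09 m) = 5.682e-27 kg·m/s

Ratio: Δp_A/Δp_B = 8.00

Since Δp_min ∝ 1/Δx, the particle with smaller position uncertainty (A) has larger momentum uncertainty.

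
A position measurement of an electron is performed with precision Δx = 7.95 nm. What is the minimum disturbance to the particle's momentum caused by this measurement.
6.633 × 10^-27 kg·m/s

The uncertainty principle implies that measuring position disturbs momentum:
ΔxΔp ≥ ℏ/2

When we measure position with precision Δx, we necessarily introduce a momentum uncertainty:
Δp ≥ ℏ/(2Δx)
Δp_min = (1.055e-34 J·s) / (2 × 7.950e-09 m)
Δp_min = 6.633e-27 kg·m/s

The more precisely we measure position, the greater the momentum disturbance.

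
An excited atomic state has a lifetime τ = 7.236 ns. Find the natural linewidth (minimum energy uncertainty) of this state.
45.482 neV

Using the energy-time uncertainty principle:
ΔEΔt ≥ ℏ/2

The lifetime τ represents the time uncertainty Δt.
The natural linewidth (minimum energy uncertainty) is:

ΔE = ℏ/(2τ)
ΔE = (1.055e-34 J·s) / (2 × 7.236e-09 s)
ΔE = 7.287e-27 J = 45.482 neV

This natural linewidth limits the precision of spectroscopic measurements.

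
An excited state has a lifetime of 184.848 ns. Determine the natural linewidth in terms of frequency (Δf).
430.502 kHz

Using the energy-time uncertainty principle and E = hf:
ΔEΔt ≥ ℏ/2
hΔf·Δt ≥ ℏ/2

The minimum frequency uncertainty is:
Δf = ℏ/(2hτ) = 1/(4πτ)
Δf = 1/(4π × 1.848e-07 s)
Δf = 4.305e+05 Hz = 430.502 kHz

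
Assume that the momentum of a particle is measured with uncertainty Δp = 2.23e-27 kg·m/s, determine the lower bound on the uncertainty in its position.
23.645 nm

Using the Heisenberg uncertainty principle:
ΔxΔp ≥ ℏ/2

The minimum uncertainty in position is:
Δx_min = ℏ/(2Δp)
Δx_min = (1.055e-34 J·s) / (2 × 2.230e-27 kg·m/s)
Δx_min = 2.365e-08 m = 23.645 nm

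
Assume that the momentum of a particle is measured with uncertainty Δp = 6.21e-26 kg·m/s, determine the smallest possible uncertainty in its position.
849.092 pm

Using the Heisenberg uncertainty principle:
ΔxΔp ≥ ℏ/2

The minimum uncertainty in position is:
Δx_min = ℏ/(2Δp)
Δx_min = (1.055e-34 J·s) / (2 × 6.210e-26 kg·m/s)
Δx_min = 8.491e-10 m = 849.092 pm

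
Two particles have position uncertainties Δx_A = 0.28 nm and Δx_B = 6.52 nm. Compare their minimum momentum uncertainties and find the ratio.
Particle A has the larger minimum momentum uncertainty, by a factor of 23.29.

For each particle, the minimum momentum uncertainty is Δp_min = ℏ/(2Δx):

Particle A: Δp_A = ℏ/(2×2.800e-10 m) = 1.883e-25 kg·m/s
Particle B: Δp_B = ℏ/(2×6.520e-09 m) = 8.087e-27 kg·m/s

Ratio: Δp_A/Δp_B = 23.29

Since Δp_min ∝ 1/Δx, the particle with smaller position uncertainty (A) has larger momentum uncertainty.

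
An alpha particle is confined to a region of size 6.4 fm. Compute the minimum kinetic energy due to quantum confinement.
31.880 keV

Using the uncertainty principle:

1. Position uncertainty: Δx ≈ 6.400e-15 m
2. Minimum momentum uncertainty: Δp = ℏ/(2Δx) = 8.239e-21 kg·m/s
3. Minimum kinetic energy:
   KE = (Δp)²/(2m) = (8.239e-21)²/(2 × 6.645e-27 kg)
   KE = 5.108e-15 J = 31.880 keV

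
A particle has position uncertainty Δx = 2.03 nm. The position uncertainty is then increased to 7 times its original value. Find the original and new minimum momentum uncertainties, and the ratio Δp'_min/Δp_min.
Original Δp_min = 2.597 × 10^-26 kg·m/s; new Δp'_min = 3.711 × 10^-27 kg·m/s; ratio Δp'_min/Δp_min = 1/7.

From the uncertainty principle ΔxΔp ≥ ℏ/2, the minimum momentum uncertainty is Δp_min = ℏ/(2Δx).

Original (Δx = 2.03 nm = 2.030e-09 m):
Δp_min = (1.055e-34 J·s)/(2 × 2.030e-09 m) = 2.597e-26 kg·m/s

When Δx → 7Δx:
Δp'_min = ℏ/(2 × 7Δx) = (1/7) × ℏ/(2Δx) = (1/7) × Δp_min
Δp'_min = 1/7 × 2.597e-26 kg·m/s = 3.711e-27 kg·m/s

Since Δp_min ∝ 1/Δx, when Δx is increased to 7 times its original value, Δp_min decreases to 1/7 of its original value.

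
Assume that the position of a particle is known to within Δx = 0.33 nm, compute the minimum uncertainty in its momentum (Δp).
1.598 × 10^-25 kg·m/s

Using the Heisenberg uncertainty principle:
ΔxΔp ≥ ℏ/2

The minimum uncertainty in momentum is:
Δp_min = ℏ/(2Δx)
Δp_min = (1.055e-34 J·s) / (2 × 3.300e-10 m)
Δp_min = 1.598e-25 kg·m/s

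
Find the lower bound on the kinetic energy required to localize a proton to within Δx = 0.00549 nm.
172.111 meV

Localizing a particle requires giving it sufficient momentum uncertainty:

1. From uncertainty principle: Δp ≥ ℏ/(2Δx)
   Δp_min = (1.055e-34 J·s) / (2 × 5.490e-12 m)
   Δp_min = 9.604e-24 kg·m/s

2. This momentum uncertainty corresponds to kinetic energy:
   KE ≈ (Δp)²/(2m) = (9.604e-24)²/(2 × 1.673e-27 kg)
   KE = 2.758e-20 J = 172.111 meV

Tighter localization requires more energy.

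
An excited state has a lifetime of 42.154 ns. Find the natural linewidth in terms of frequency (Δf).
1.888 MHz

Using the energy-time uncertainty principle and E = hf:
ΔEΔt ≥ ℏ/2
hΔf·Δt ≥ ℏ/2

The minimum frequency uncertainty is:
Δf = ℏ/(2hτ) = 1/(4πτ)
Δf = 1/(4π × 4.215e-08 s)
Δf = 1.888e+06 Hz = 1.888 MHz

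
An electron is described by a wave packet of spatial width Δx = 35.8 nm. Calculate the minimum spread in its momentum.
1.473 × 10^-27 kg·m/s

For a wave packet, the spatial width Δx and momentum spread Δp are related by the uncertainty principle:
ΔxΔp ≥ ℏ/2

The minimum momentum spread is:
Δp_min = ℏ/(2Δx)
Δp_min = (1.055e-34 J·s) / (2 × 3.580e-08 m)
Δp_min = 1.473e-27 kg·m/s

A wave packet cannot have both a well-defined position and well-defined momentum.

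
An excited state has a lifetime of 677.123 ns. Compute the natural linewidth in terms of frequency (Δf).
117.523 kHz

Using the energy-time uncertainty principle and E = hf:
ΔEΔt ≥ ℏ/2
hΔf·Δt ≥ ℏ/2

The minimum frequency uncertainty is:
Δf = ℏ/(2hτ) = 1/(4πτ)
Δf = 1/(4π × 6.771e-07 s)
Δf = 1.175e+05 Hz = 117.523 kHz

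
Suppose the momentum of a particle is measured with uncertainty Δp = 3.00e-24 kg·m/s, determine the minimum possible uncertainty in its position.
17.576 pm

Using the Heisenberg uncertainty principle:
ΔxΔp ≥ ℏ/2

The minimum uncertainty in position is:
Δx_min = ℏ/(2Δp)
Δx_min = (1.055e-34 J·s) / (2 × 3.000e-24 kg·m/s)
Δx_min = 1.758e-11 m = 17.576 pm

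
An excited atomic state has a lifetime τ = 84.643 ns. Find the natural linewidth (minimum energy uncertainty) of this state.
3.888 neV

Using the energy-time uncertainty principle:
ΔEΔt ≥ ℏ/2

The lifetime τ represents the time uncertainty Δt.
The natural linewidth (minimum energy uncertainty) is:

ΔE = ℏ/(2τ)
ΔE = (1.055e-34 J·s) / (2 × 8.464e-08 s)
ΔE = 6.230e-28 J = 3.888 neV

This natural linewidth limits the precision of spectroscopic measurements.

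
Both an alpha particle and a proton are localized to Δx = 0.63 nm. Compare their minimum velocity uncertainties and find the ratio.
The proton has the larger minimum velocity uncertainty, by a ratio of 4.0.

For both particles, Δp_min = ℏ/(2Δx) = 8.370e-26 kg·m/s (same for both).

The velocity uncertainty is Δv = Δp/m:
- alpha particle: Δv = 8.370e-26 / 6.645e-27 = 1.260e+01 m/s = 12.596 m/s
- proton: Δv = 8.370e-26 / 1.673e-27 = 5.004e+01 m/s = 50.039 m/s

Ratio: 5.004e+01 / 1.260e+01 = 4.0

The lighter particle has larger velocity uncertainty because Δv ∝ 1/m.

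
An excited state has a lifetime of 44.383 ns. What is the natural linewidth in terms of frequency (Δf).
1.793 MHz

Using the energy-time uncertainty principle and E = hf:
ΔEΔt ≥ ℏ/2
hΔf·Δt ≥ ℏ/2

The minimum frequency uncertainty is:
Δf = ℏ/(2hτ) = 1/(4πτ)
Δf = 1/(4π × 4.438e-08 s)
Δf = 1.793e+06 Hz = 1.793 MHz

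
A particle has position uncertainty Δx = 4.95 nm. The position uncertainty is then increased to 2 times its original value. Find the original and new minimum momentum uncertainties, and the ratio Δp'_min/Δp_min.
Original Δp_min = 1.065 × 10^-26 kg·m/s; new Δp'_min = 5.326 × 10^-27 kg·m/s; ratio Δp'_min/Δp_min = 1/2.

From the uncertainty principle ΔxΔp ≥ ℏ/2, the minimum momentum uncertainty is Δp_min = ℏ/(2Δx).

Original (Δx = 4.95 nm = 4.950e-09 m):
Δp_min = (1.055e-34 J·s)/(2 × 4.950e-09 m) = 1.065e-26 kg·m/s

When Δx → 2Δx:
Δp'_min = ℏ/(2 × 2Δx) = (1/2) × ℏ/(2Δx) = (1/2) × Δp_min
Δp'_min = 1/2 × 1.065e-26 kg·m/s = 5.326e-27 kg·m/s

Since Δp_min ∝ 1/Δx, when Δx is increased to 2 times its original value, Δp_min decreases to 1/2 of its original value.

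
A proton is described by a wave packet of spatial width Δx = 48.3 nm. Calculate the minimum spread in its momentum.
1.092 × 10^-27 kg·m/s

For a wave packet, the spatial width Δx and momentum spread Δp are related by the uncertainty principle:
ΔxΔp ≥ ℏ/2

The minimum momentum spread is:
Δp_min = ℏ/(2Δx)
Δp_min = (1.055e-34 J·s) / (2 × 4.830e-08 m)
Δp_min = 1.092e-27 kg·m/s

A wave packet cannot have both a well-defined position and well-defined momentum.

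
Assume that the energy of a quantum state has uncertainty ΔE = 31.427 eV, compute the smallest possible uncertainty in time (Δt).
10.472 as

Using the energy-time uncertainty principle:
ΔEΔt ≥ ℏ/2

The minimum uncertainty in time is:
Δt_min = ℏ/(2ΔE)
Δt_min = (1.055e-34 J·s) / (2 × 5.035e-18 J)
Δt_min = 1.047e-17 s = 10.472 as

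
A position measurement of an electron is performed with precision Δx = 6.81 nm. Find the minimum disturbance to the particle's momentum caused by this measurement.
7.743 × 10^-27 kg·m/s

The uncertainty principle implies that measuring position disturbs momentum:
ΔxΔp ≥ ℏ/2

When we measure position with precision Δx, we necessarily introduce a momentum uncertainty:
Δp ≥ ℏ/(2Δx)
Δp_min = (1.055e-34 J·s) / (2 × 6.810e-09 m)
Δp_min = 7.743e-27 kg·m/s

The more precisely we measure position, the greater the momentum disturbance.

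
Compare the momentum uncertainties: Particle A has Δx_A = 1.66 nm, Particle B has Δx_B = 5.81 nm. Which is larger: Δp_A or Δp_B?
Particle A has the larger minimum momentum uncertainty, by a factor of 3.50.

For each particle, the minimum momentum uncertainty is Δp_min = ℏ/(2Δx):

Particle A: Δp_A = ℏ/(2×1.660e-09 m) = 3.176e-26 kg·m/s
Particle B: Δp_B = ℏ/(2×5.810e-09 m) = 9.075e-27 kg·m/s

Ratio: Δp_A/Δp_B = 3.50

Since Δp_min ∝ 1/Δx, the particle with smaller position uncertainty (A) has larger momentum uncertainty.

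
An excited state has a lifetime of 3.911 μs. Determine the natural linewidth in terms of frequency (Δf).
20.347 kHz

Using the energy-time uncertainty principle and E = hf:
ΔEΔt ≥ ℏ/2
hΔf·Δt ≥ ℏ/2

The minimum frequency uncertainty is:
Δf = ℏ/(2hτ) = 1/(4πτ)
Δf = 1/(4π × 3.911e-06 s)
Δf = 2.035e+04 Hz = 20.347 kHz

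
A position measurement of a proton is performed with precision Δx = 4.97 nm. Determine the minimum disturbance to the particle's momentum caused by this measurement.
1.061 × 10^-26 kg·m/s

The uncertainty principle implies that measuring position disturbs momentum:
ΔxΔp ≥ ℏ/2

When we measure position with precision Δx, we necessarily introduce a momentum uncertainty:
Δp ≥ ℏ/(2Δx)
Δp_min = (1.055e-34 J·s) / (2 × 4.970e-09 m)
Δp_min = 1.061e-26 kg·m/s

The more precisely we measure position, the greater the momentum disturbance.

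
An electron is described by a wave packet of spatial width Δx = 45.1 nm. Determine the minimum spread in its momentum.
1.169 × 10^-27 kg·m/s

For a wave packet, the spatial width Δx and momentum spread Δp are related by the uncertainty principle:
ΔxΔp ≥ ℏ/2

The minimum momentum spread is:
Δp_min = ℏ/(2Δx)
Δp_min = (1.055e-34 J·s) / (2 × 4.510e-08 m)
Δp_min = 1.169e-27 kg·m/s

A wave packet cannot have both a well-defined position and well-defined momentum.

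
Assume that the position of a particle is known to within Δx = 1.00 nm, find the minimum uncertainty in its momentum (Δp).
5.273 × 10^-26 kg·m/s

Using the Heisenberg uncertainty principle:
ΔxΔp ≥ ℏ/2

The minimum uncertainty in momentum is:
Δp_min = ℏ/(2Δx)
Δp_min = (1.055e-34 J·s) / (2 × 1.000e-09 m)
Δp_min = 5.273e-26 kg·m/s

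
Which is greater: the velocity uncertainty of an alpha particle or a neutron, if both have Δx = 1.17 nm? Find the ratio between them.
The neutron has the larger minimum velocity uncertainty, by a ratio of 4.0.

For both particles, Δp_min = ℏ/(2Δx) = 4.507e-26 kg·m/s (same for both).

The velocity uncertainty is Δv = Δp/m:
- alpha particle: Δv = 4.507e-26 / 6.645e-27 = 6.782e+00 m/s = 6.782 m/s
- neutron: Δv = 4.507e-26 / 1.675e-27 = 2.691e+01 m/s = 26.907 m/s

Ratio: 2.691e+01 / 6.782e+00 = 4.0

The lighter particle has larger velocity uncertainty because Δv ∝ 1/m.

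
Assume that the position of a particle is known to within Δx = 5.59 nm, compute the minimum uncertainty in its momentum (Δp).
9.433 × 10^-27 kg·m/s

Using the Heisenberg uncertainty principle:
ΔxΔp ≥ ℏ/2

The minimum uncertainty in momentum is:
Δp_min = ℏ/(2Δx)
Δp_min = (1.055e-34 J·s) / (2 × 5.590e-09 m)
Δp_min = 9.433e-27 kg·m/s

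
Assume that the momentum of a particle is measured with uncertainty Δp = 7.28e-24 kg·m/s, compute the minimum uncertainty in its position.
7.243 pm

Using the Heisenberg uncertainty principle:
ΔxΔp ≥ ℏ/2

The minimum uncertainty in position is:
Δx_min = ℏ/(2Δp)
Δx_min = (1.055e-34 J·s) / (2 × 7.280e-24 kg·m/s)
Δx_min = 7.243e-12 m = 7.243 pm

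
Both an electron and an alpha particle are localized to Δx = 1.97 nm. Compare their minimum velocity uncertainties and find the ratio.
The electron has the larger minimum velocity uncertainty, by a ratio of 7294.3.

For both particles, Δp_min = ℏ/(2Δx) = 2.677e-26 kg·m/s (same for both).

The velocity uncertainty is Δv = Δp/m:
- electron: Δv = 2.677e-26 / 9.109e-31 = 2.938e+04 m/s = 29.383 km/s
- alpha particle: Δv = 2.677e-26 / 6.645e-27 = 4.028e+00 m/s = 4.028 m/s

Ratio: 2.938e+04 / 4.028e+00 = 7294.3

The lighter particle has larger velocity uncertainty because Δv ∝ 1/m.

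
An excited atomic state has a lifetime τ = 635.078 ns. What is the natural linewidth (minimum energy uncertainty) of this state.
518.213 peV

Using the energy-time uncertainty principle:
ΔEΔt ≥ ℏ/2

The lifetime τ represents the time uncertainty Δt.
The natural linewidth (minimum energy uncertainty) is:

ΔE = ℏ/(2τ)
ΔE = (1.055e-34 J·s) / (2 × 6.351e-07 s)
ΔE = 8.303e-29 J = 518.213 peV

This natural linewidth limits the precision of spectroscopic measurements.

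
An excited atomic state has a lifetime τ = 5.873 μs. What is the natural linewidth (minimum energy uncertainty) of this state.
56.037 peV

Using the energy-time uncertainty principle:
ΔEΔt ≥ ℏ/2

The lifetime τ represents the time uncertainty Δt.
The natural linewidth (minimum energy uncertainty) is:

ΔE = ℏ/(2τ)
ΔE = (1.055e-34 J·s) / (2 × 5.873e-06 s)
ΔE = 8.978e-30 J = 56.037 peV

This natural linewidth limits the precision of spectroscopic measurements.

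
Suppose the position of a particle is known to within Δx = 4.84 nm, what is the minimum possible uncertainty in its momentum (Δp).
1.089 × 10^-26 kg·m/s

Using the Heisenberg uncertainty principle:
ΔxΔp ≥ ℏ/2

The minimum uncertainty in momentum is:
Δp_min = ℏ/(2Δx)
Δp_min = (1.055e-34 J·s) / (2 × 4.840e-09 m)
Δp_min = 1.089e-26 kg·m/s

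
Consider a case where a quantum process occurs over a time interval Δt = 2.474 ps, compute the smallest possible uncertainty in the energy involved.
133.026 μeV

Using the energy-time uncertainty principle:
ΔEΔt ≥ ℏ/2

The minimum uncertainty in energy is:
ΔE_min = ℏ/(2Δt)
ΔE_min = (1.055e-34 J·s) / (2 × 2.474e-12 s)
ΔE_min = 2.131e-23 J = 133.026 μeV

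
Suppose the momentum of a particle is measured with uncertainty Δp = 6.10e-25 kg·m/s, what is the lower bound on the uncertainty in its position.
86.440 pm

Using the Heisenberg uncertainty principle:
ΔxΔp ≥ ℏ/2

The minimum uncertainty in position is:
Δx_min = ℏ/(2Δp)
Δx_min = (1.055e-34 J·s) / (2 × 6.100e-25 kg·m/s)
Δx_min = 8.644e-11 m = 86.440 pm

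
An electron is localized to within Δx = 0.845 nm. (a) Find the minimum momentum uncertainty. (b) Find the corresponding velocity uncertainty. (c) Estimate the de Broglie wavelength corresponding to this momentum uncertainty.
(a) Δp_min = 6.240 × 10^-26 kg·m/s
(b) Δv_min = 68.502 km/s
(c) λ_dB = 10.619 nm

Step-by-step:

(a) From the uncertainty principle:
Δp_min = ℏ/(2Δx) = (1.055e-34 J·s)/(2 × 8.450e-10 m) = 6.240e-26 kg·m/s

(b) The velocity uncertainty:
Δv = Δp/m = (6.240e-26 kg·m/s)/(9.109e-31 kg) = 6.850e+04 m/s = 68.502 km/s

(c) The de Broglie wavelength for this momentum:
λ = h/p = (6.626e-34 J·s)/(6.240e-26 kg·m/s) = 1.062e-08 m = 10.619 nm

Note: The de Broglie wavelength is comparable to the localization size, as expected from wave-particle duality.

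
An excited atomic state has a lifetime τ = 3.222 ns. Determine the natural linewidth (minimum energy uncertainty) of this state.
102.143 neV

Using the energy-time uncertainty principle:
ΔEΔt ≥ ℏ/2

The lifetime τ represents the time uncertainty Δt.
The natural linewidth (minimum energy uncertainty) is:

ΔE = ℏ/(2τ)
ΔE = (1.055e-34 J·s) / (2 × 3.222e-09 s)
ΔE = 1.637e-26 J = 102.143 neV

This natural linewidth limits the precision of spectroscopic measurements.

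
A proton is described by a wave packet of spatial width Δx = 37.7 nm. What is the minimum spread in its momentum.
1.399 × 10^-27 kg·m/s

For a wave packet, the spatial width Δx and momentum spread Δp are related by the uncertainty principle:
ΔxΔp ≥ ℏ/2

The minimum momentum spread is:
Δp_min = ℏ/(2Δx)
Δp_min = (1.055e-34 J·s) / (2 × 3.770e-08 m)
Δp_min = 1.399e-27 kg·m/s

A wave packet cannot have both a well-defined position and well-defined momentum.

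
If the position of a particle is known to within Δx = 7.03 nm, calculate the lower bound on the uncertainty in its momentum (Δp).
7.501 × 10^-27 kg·m/s

Using the Heisenberg uncertainty principle:
ΔxΔp ≥ ℏ/2

The minimum uncertainty in momentum is:
Δp_min = ℏ/(2Δx)
Δp_min = (1.055e-34 J·s) / (2 × 7.030e-09 m)
Δp_min = 7.501e-27 kg·m/s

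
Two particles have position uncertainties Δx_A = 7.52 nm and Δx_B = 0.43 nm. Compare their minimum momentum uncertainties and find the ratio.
Particle B has the larger minimum momentum uncertainty, by a factor of 17.49.

For each particle, the minimum momentum uncertainty is Δp_min = ℏ/(2Δx):

Particle A: Δp_A = ℏ/(2×7.520e-09 m) = 7.012e-27 kg·m/s
Particle B: Δp_B = ℏ/(2×4.300e-10 m) = 1.226e-25 kg·m/s

Ratio: Δp_B/Δp_A = 17.49

Since Δp_min ∝ 1/Δx, the particle with smaller position uncertainty (B) has larger momentum uncertainty.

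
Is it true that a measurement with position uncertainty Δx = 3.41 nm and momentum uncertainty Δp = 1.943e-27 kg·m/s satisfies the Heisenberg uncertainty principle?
No, it violates the uncertainty principle (impossible measurement).

Calculate the product ΔxΔp:
ΔxΔp = (3.410e-09 m) × (1.943e-27 kg·m/s)
ΔxΔp = 6.626e-36 J·s

Compare to the minimum allowed value ℏ/2:
ℏ/2 = 5.273e-35 J·s

Since ΔxΔp = 6.626e-36 J·s < 5.273e-35 J·s = ℏ/2,
the measurement violates the uncertainty principle.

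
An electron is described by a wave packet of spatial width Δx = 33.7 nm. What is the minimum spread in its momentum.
1.565 × 10^-27 kg·m/s

For a wave packet, the spatial width Δx and momentum spread Δp are related by the uncertainty principle:
ΔxΔp ≥ ℏ/2

The minimum momentum spread is:
Δp_min = ℏ/(2Δx)
Δp_min = (1.055e-34 J·s) / (2 × 3.370e-08 m)
Δp_min = 1.565e-27 kg·m/s

A wave packet cannot have both a well-defined position and well-defined momentum.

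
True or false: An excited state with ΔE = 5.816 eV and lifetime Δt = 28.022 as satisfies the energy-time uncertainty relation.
No, it violates the uncertainty relation.

Calculate the product ΔEΔt:
ΔE = 5.816 eV = 9.318e-19 J
ΔEΔt = (9.318e-19 J) × (2.802e-17 s)
ΔEΔt = 2.611e-35 J·s

Compare to the minimum allowed value ℏ/2:
ℏ/2 = 5.273e-35 J·s

Since ΔEΔt = 2.611e-35 J·s < 5.273e-35 J·s = ℏ/2,
this violates the uncertainty relation.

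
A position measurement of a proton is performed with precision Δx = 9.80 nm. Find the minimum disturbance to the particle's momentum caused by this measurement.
5.380 × 10^-27 kg·m/s

The uncertainty principle implies that measuring position disturbs momentum:
ΔxΔp ≥ ℏ/2

When we measure position with precision Δx, we necessarily introduce a momentum uncertainty:
Δp ≥ ℏ/(2Δx)
Δp_min = (1.055e-34 J·s) / (2 × 9.800e-09 m)
Δp_min = 5.380e-27 kg·m/s

The more precisely we measure position, the greater the momentum disturbance.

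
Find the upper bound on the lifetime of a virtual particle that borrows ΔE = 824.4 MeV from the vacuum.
3.992 × 10^-25 s

Using the energy-time uncertainty principle:
ΔEΔt ≥ ℏ/2

For a virtual particle borrowing energy ΔE, the maximum lifetime is:
Δt_max = ℏ/(2ΔE)

Converting energy:
ΔE = 824.4 MeV = 1.321e-10 J

Δt_max = (1.055e-34 J·s) / (2 × 1.321e-10 J)
Δt_max = 3.992e-25 s = 3.992 × 10^-25 s

Virtual particles with higher borrowed energy exist for shorter times.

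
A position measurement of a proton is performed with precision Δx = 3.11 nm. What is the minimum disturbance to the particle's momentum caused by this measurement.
1.695 × 10^-26 kg·m/s

The uncertainty principle implies that measuring position disturbs momentum:
ΔxΔp ≥ ℏ/2

When we measure position with precision Δx, we necessarily introduce a momentum uncertainty:
Δp ≥ ℏ/(2Δx)
Δp_min = (1.055e-34 J·s) / (2 × 3.110e-09 m)
Δp_min = 1.695e-26 kg·m/s

The more precisely we measure position, the greater the momentum disturbance.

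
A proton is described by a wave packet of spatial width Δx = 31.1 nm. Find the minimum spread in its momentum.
1.695 × 10^-27 kg·m/s

For a wave packet, the spatial width Δx and momentum spread Δp are related by the uncertainty principle:
ΔxΔp ≥ ℏ/2

The minimum momentum spread is:
Δp_min = ℏ/(2Δx)
Δp_min = (1.055e-34 J·s) / (2 × 3.110e-08 m)
Δp_min = 1.695e-27 kg·m/s

A wave packet cannot have both a well-defined position and well-defined momentum.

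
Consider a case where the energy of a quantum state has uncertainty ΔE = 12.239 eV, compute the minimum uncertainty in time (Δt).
26.890 as

Using the energy-time uncertainty principle:
ΔEΔt ≥ ℏ/2

The minimum uncertainty in time is:
Δt_min = ℏ/(2ΔE)
Δt_min = (1.055e-34 J·s) / (2 × 1.961e-18 J)
Δt_min = 2.689e-17 s = 26.890 as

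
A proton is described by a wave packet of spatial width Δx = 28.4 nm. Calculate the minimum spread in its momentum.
1.857 × 10^-27 kg·m/s

For a wave packet, the spatial width Δx and momentum spread Δp are related by the uncertainty principle:
ΔxΔp ≥ ℏ/2

The minimum momentum spread is:
Δp_min = ℏ/(2Δx)
Δp_min = (1.055e-34 J·s) / (2 × 2.840e-08 m)
Δp_min = 1.857e-27 kg·m/s

A wave packet cannot have both a well-defined position and well-defined momentum.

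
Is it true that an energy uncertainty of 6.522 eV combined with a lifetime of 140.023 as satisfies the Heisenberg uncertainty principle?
Yes, it satisfies the uncertainty relation.

Calculate the product ΔEΔt:
ΔE = 6.522 eV = 1.045e-18 J
ΔEΔt = (1.045e-18 J) × (1.400e-16 s)
ΔEΔt = 1.463e-34 J·s

Compare to the minimum allowed value ℏ/2:
ℏ/2 = 5.273e-35 J·s

Since ΔEΔt = 1.463e-34 J·s ≥ 5.273e-35 J·s = ℏ/2,
this satisfies the uncertainty relation.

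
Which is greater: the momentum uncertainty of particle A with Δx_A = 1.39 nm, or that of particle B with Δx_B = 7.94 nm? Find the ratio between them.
Particle A has the larger minimum momentum uncertainty, by a factor of 5.71.

For each particle, the minimum momentum uncertainty is Δp_min = ℏ/(2Δx):

Particle A: Δp_A = ℏ/(2×1.390e-09 m) = 3.793e-26 kg·m/s
Particle B: Δp_B = ℏ/(2×7.940e-09 m) = 6.641e-27 kg·m/s

Ratio: Δp_A/Δp_B = 5.71

Since Δp_min ∝ 1/Δx, the particle with smaller position uncertainty (A) has larger momentum uncertainty.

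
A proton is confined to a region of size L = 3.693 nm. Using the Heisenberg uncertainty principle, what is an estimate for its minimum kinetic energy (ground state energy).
380.361 neV

Using the uncertainty principle to estimate ground state energy:

1. The position uncertainty is approximately the confinement size:
   Δx ≈ L = 3.693e-09 m

2. From ΔxΔp ≥ ℏ/2, the minimum momentum uncertainty is:
   Δp ≈ ℏ/(2L) = 1.428e-26 kg·m/s

3. The kinetic energy is approximately:
   KE ≈ (Δp)²/(2m) = (1.428e-26)²/(2 × 1.673e-27 kg)
   KE ≈ 6.094e-26 J = 380.361 neV

This is an order-of-magnitude estimate of the ground state energy.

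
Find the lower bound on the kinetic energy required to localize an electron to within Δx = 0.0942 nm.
1.073 eV

Localizing a particle requires giving it sufficient momentum uncertainty:

1. From uncertainty principle: Δp ≥ ℏ/(2Δx)
   Δp_min = (1.055e-34 J·s) / (2 × 9.420e-11 m)
   Δp_min = 5.598e-25 kg·m/s

2. This momentum uncertainty corresponds to kinetic energy:
   KE ≈ (Δp)²/(2m) = (5.598e-25)²/(2 × 9.109e-31 kg)
   KE = 1.720e-19 J = 1.073 eV

Tighter localization requires more energy.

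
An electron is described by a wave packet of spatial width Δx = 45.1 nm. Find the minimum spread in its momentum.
1.169 × 10^-27 kg·m/s

For a wave packet, the spatial width Δx and momentum spread Δp are related by the uncertainty principle:
ΔxΔp ≥ ℏ/2

The minimum momentum spread is:
Δp_min = ℏ/(2Δx)
Δp_min = (1.055e-34 J·s) / (2 × 4.510e-08 m)
Δp_min = 1.169e-27 kg·m/s

A wave packet cannot have both a well-defined position and well-defined momentum.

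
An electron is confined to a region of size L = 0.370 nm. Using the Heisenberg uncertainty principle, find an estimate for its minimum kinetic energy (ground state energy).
69.576 meV

Using the uncertainty principle to estimate ground state energy:

1. The position uncertainty is approximately the confinement size:
   Δx ≈ L = 3.700e-10 m

2. From ΔxΔp ≥ ℏ/2, the minimum momentum uncertainty is:
   Δp ≈ ℏ/(2L) = 1.425e-25 kg·m/s

3. The kinetic energy is approximately:
   KE ≈ (Δp)²/(2m) = (1.425e-25)²/(2 × 9.109e-31 kg)
   KE ≈ 1.115e-20 J = 69.576 meV

This is an order-of-magnitude estimate of the ground state energy.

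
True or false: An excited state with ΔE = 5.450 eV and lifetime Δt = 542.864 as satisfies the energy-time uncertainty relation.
Yes, it satisfies the uncertainty relation.

Calculate the product ΔEΔt:
ΔE = 5.450 eV = 8.732e-19 J
ΔEΔt = (8.732e-19 J) × (5.429e-16 s)
ΔEΔt = 4.740e-34 J·s

Compare to the minimum allowed value ℏ/2:
ℏ/2 = 5.273e-35 J·s

Since ΔEΔt = 4.740e-34 J·s ≥ 5.273e-35 J·s = ℏ/2,
this satisfies the uncertainty relation.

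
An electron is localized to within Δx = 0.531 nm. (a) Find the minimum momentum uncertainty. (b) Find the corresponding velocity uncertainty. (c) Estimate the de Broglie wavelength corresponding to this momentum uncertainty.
(a) Δp_min = 9.930 × 10^-26 kg·m/s
(b) Δv_min = 109.009 km/s
(c) λ_dB = 6.673 nm

Step-by-step:

(a) From the uncertainty principle:
Δp_min = ℏ/(2Δx) = (1.055e-34 J·s)/(2 × 5.310e-10 m) = 9.930e-26 kg·m/s

(b) The velocity uncertainty:
Δv = Δp/m = (9.930e-26 kg·m/s)/(9.109e-31 kg) = 1.090e+05 m/s = 109.009 km/s

(c) The de Broglie wavelength for this momentum:
λ = h/p = (6.626e-34 J·s)/(9.930e-26 kg·m/s) = 6.673e-09 m = 6.673 nm

Note: The de Broglie wavelength is comparable to the localization size, as expected from wave-particle duality.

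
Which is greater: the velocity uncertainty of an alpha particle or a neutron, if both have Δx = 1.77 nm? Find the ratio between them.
The neutron has the larger minimum velocity uncertainty, by a ratio of 4.0.

For both particles, Δp_min = ℏ/(2Δx) = 2.979e-26 kg·m/s (same for both).

The velocity uncertainty is Δv = Δp/m:
- alpha particle: Δv = 2.979e-26 / 6.645e-27 = 4.483e+00 m/s = 4.483 m/s
- neutron: Δv = 2.979e-26 / 1.675e-27 = 1.779e+01 m/s = 17.786 m/s

Ratio: 1.779e+01 / 4.483e+00 = 4.0

The lighter particle has larger velocity uncertainty because Δv ∝ 1/m.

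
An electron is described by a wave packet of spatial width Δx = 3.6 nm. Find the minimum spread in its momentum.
1.465 × 10^-26 kg·m/s

For a wave packet, the spatial width Δx and momentum spread Δp are related by the uncertainty principle:
ΔxΔp ≥ ℏ/2

The minimum momentum spread is:
Δp_min = ℏ/(2Δx)
Δp_min = (1.055e-34 J·s) / (2 × 3.600e-09 m)
Δp_min = 1.465e-26 kg·m/s

A wave packet cannot have both a well-defined position and well-defined momentum.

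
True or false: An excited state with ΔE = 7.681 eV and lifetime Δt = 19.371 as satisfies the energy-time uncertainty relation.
No, it violates the uncertainty relation.

Calculate the product ΔEΔt:
ΔE = 7.681 eV = 1.231e-18 J
ΔEΔt = (1.231e-18 J) × (1.937e-17 s)
ΔEΔt = 2.384e-35 J·s

Compare to the minimum allowed value ℏ/2:
ℏ/2 = 5.273e-35 J·s

Since ΔEΔt = 2.384e-35 J·s < 5.273e-35 J·s = ℏ/2,
this violates the uncertainty relation.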